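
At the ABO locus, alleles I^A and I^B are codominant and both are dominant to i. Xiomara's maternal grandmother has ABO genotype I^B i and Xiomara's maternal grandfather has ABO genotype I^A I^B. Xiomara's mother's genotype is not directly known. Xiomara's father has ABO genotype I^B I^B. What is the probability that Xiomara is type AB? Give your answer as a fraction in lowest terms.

Xiomara's mother's ABO genotype from I^B i × I^A I^B: 1/4 I^A I^B, 1/4 I^A i, 1/4 I^B I^B, 1/4 I^B i.
Crossing each possibility with the father I^B I^B and summing P(type AB): 1/4·1/2 + 1/4·1/2 + 1/4·0 + 1/4·0 = 1/4.

1/4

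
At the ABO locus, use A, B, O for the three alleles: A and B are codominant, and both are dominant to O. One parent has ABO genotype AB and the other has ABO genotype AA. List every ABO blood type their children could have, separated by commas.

A, AB

Gametes from AB × AA give offspring ABO genotypes AA, AB, i.e. phenotypes A, AB.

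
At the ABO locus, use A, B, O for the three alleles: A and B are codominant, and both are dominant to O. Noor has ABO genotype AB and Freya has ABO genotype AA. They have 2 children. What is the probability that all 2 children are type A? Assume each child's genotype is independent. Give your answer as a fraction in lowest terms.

1/4

ABO cross AB × AA → 1/2 A, 1/2 AB.
So P(type A) = 1/2 per child.
All 2 independent: (1/2)^2 = 1/4.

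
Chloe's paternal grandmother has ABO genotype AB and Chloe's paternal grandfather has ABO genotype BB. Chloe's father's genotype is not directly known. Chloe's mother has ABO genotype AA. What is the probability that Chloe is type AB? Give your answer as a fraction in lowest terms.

3/4

Chloe's father's ABO genotype from AB × BB: 1/2 AB, 1/2 BB.
Crossing each possibility with the mother AA and summing P(type AB): 1/2·1/2 + 1/2·1 = 3/4.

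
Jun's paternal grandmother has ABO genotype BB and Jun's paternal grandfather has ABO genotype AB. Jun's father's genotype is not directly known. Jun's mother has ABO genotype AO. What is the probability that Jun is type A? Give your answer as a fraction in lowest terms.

1/4

Jun's father's ABO genotype from BB × AB: 1/2 AB, 1/2 BB.
Crossing each possibility with the mother AO and summing P(type A): 1/2·1/2 + 1/2·0 = 1/4.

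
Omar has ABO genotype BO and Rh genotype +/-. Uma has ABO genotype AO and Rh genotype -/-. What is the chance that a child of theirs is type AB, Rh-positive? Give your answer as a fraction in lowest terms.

ABO cross BO × AO → offspring phenotypes: 1/4 O, 1/4 A, 1/4 B, 1/4 AB.
Rh cross +/- × -/- → 1/2 Rh+, 1/2 Rh-.
Independent loci: P(type AB, Rh-positive) = 1/4 × 1/2 = 1/8.

1/8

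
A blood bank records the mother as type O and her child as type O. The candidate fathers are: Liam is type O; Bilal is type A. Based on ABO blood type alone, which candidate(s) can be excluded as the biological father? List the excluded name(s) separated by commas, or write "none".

A candidate is excluded only if no genotype consistent with his phenotype could produce a type O child with a type O mother.
Every candidate has at least one consistent genotype combination, so none can be excluded.

none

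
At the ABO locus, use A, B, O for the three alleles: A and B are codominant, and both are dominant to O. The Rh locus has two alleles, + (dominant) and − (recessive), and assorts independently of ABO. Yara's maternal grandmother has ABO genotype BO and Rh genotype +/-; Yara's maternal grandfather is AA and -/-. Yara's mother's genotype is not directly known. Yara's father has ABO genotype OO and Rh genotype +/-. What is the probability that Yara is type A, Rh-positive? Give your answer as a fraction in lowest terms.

5/16

Yara's mother's ABO genotype from BO × AA: 1/2 AB, 1/2 AO.
Crossing each possibility with the father OO and summing P(type A): 1/2·1/2 + 1/2·1/2 = 1/2.
Similarly for Rh via the mother's Rh distribution: P(Rh+) = 5/8.
Independent loci: 1/2 × 5/8 = 5/16.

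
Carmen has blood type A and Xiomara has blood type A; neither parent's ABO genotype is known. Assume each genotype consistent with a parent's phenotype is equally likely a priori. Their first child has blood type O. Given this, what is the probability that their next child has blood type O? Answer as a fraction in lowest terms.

1/4

Possible genotypes: Carmen ∈ {I^A I^A, I^A i}; Xiomara ∈ {I^A I^A, I^A i}.
Weight each parental genotype pair by prior × P(type-O child):
  I^A i × I^A i: posterior weight 1; P(next child type O) = 1/4.
Weighted sum = 1/4.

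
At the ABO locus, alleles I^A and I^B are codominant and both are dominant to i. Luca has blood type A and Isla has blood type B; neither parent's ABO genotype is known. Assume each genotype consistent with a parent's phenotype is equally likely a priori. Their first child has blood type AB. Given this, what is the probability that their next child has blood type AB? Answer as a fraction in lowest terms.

Possible genotypes: Luca ∈ {I^A I^A, I^A i}; Isla ∈ {I^B I^B, I^B i}.
Weight each parental genotype pair by prior × P(type-AB child):
  I^A I^A × I^B I^B: posterior weight 4/9; P(next child type AB) = 1.
  I^A I^A × I^B i: posterior weight 2/9; P(next child type AB) = 1/2.
  I^A i × I^B I^B: posterior weight 2/9; P(next child type AB) = 1/2.
  I^A i × I^B i: posterior weight 1/9; P(next child type AB) = 1/4.
Weighted sum = 25/36.

25/36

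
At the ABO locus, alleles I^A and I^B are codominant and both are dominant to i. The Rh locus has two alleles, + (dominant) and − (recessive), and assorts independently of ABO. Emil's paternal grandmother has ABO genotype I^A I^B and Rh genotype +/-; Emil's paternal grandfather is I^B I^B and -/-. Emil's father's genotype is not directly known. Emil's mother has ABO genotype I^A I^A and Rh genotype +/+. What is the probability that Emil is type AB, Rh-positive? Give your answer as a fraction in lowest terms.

Emil's father's ABO genotype from I^A I^B × I^B I^B: 1/2 I^A I^B, 1/2 I^B I^B.
Crossing each possibility with the mother I^A I^A and summing P(type AB): 1/2·1/2 + 1/2·1 = 3/4.
Similarly for Rh via the father's Rh distribution: P(Rh+) = 1.
Independent loci: 3/4 × 1 = 3/4.

3/4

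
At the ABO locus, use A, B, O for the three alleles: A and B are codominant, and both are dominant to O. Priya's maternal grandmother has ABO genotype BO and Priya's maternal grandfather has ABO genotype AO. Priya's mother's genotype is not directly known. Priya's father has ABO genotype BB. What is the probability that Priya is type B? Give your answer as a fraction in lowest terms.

3/4

Priya's mother's ABO genotype from BO × AO: 1/4 AB, 1/4 AO, 1/4 BO, 1/4 OO.
Crossing each possibility with the father BB and summing P(type B): 1/4·1/2 + 1/4·1/2 + 1/4·1 + 1/4·1 = 3/4.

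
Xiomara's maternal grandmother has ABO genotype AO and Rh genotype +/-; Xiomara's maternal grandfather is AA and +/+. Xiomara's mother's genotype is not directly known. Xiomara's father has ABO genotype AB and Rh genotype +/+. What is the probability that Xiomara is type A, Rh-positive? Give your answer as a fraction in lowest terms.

1/2

Xiomara's mother's ABO genotype from AO × AA: 1/2 AA, 1/2 AO.
Crossing each possibility with the father AB and summing P(type A): 1/2·1/2 + 1/2·1/2 = 1/2.
Similarly for Rh via the mother's Rh distribution: P(Rh+) = 1.
Independent loci: 1/2 × 1 = 1/2.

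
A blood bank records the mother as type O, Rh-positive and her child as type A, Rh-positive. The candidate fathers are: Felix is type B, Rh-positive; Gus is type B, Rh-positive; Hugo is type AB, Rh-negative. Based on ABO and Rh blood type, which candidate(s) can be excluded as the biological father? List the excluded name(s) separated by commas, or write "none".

A candidate is excluded only if no genotype consistent with his phenotype could produce a type A, Rh-positive child with a type O, Rh-positive mother.
Felix (type B, Rh+): no genotype consistent with that phenotype can produce a type-A Rh+ child with a type-O mother.
Gus (type B, Rh+): no genotype consistent with that phenotype can produce a type-A Rh+ child with a type-O mother.

Felix, Gus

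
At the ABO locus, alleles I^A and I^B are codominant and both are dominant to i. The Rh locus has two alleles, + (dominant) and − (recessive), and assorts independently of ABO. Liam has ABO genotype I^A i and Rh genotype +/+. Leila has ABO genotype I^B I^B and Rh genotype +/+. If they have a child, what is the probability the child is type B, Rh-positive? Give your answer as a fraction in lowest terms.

1/2

ABO cross I^A i × I^B I^B → offspring phenotypes: 1/2 B, 1/2 AB.
Rh cross +/+ × +/+ → 1 Rh+.
Independent loci: P(type B, Rh-positive) = 1/2 × 1 = 1/2.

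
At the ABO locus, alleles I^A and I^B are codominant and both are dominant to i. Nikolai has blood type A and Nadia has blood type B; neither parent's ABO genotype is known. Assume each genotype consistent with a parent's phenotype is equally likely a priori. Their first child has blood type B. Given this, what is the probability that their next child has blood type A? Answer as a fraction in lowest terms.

1/12

Possible genotypes: Nikolai ∈ {I^A I^A, I^A i}; Nadia ∈ {I^B I^B, I^B i}.
Weight each parental genotype pair by prior × P(type-B child):
  I^A i × I^B I^B: posterior weight 2/3; P(next child type A) = 0.
  I^A i × I^B i: posterior weight 1/3; P(next child type A) = 1/4.
Weighted sum = 1/12.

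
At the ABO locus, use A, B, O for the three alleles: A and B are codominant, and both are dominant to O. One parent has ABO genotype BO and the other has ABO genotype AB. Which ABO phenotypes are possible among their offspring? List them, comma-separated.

A, B, AB

Gametes from BO × AB give offspring ABO genotypes AB, AO, BB, BO, i.e. phenotypes A, B, AB.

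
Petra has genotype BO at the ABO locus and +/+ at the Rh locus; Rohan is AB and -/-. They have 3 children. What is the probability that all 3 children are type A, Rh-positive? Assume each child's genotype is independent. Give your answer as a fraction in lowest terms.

1/64

ABO cross BO × AB → 1/4 A, 1/2 B, 1/4 AB.
Rh cross +/+ × -/- → 1 Rh+; so P(type A, Rh-positive) = 1/4 × 1 = 1/4 per child.
All 3 independent: (1/4)^3 = 1/64.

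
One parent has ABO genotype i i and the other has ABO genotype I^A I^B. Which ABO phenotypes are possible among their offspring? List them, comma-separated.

Gametes from i i × I^A I^B give offspring ABO genotypes I^A i, I^B i, i.e. phenotypes A, B.

A, B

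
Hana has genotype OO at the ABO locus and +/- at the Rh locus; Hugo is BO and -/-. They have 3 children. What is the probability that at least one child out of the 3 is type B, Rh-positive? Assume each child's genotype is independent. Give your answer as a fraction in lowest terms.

ABO cross OO × BO → 1/2 O, 1/2 B.
Rh cross +/- × -/- → 1/2 Rh+, 1/2 Rh-; so P(type B, Rh-positive) = 1/2 × 1/2 = 1/4 per child.
P(none) = (3/4)^3 = 27/64; P(at least one) = 1 − 27/64 = 37/64.

37/64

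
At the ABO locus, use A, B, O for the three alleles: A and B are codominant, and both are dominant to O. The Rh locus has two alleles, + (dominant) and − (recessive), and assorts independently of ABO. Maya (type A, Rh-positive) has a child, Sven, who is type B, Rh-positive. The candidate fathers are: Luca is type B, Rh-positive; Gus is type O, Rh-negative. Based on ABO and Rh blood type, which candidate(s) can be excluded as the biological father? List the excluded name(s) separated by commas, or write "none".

Gus

A candidate is excluded only if no genotype consistent with his phenotype could produce a type B, Rh-positive child with a type A, Rh-positive mother.
Gus (type O, Rh-): no genotype consistent with that phenotype can produce a type-B Rh+ child with a type-A mother.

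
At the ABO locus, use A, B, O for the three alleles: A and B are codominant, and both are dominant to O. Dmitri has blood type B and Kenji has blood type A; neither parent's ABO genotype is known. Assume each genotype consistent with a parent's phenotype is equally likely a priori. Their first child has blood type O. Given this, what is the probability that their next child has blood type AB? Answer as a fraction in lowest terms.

1/4

Possible genotypes: Dmitri ∈ {BB, BO}; Kenji ∈ {AA, AO}.
Weight each parental genotype pair by prior × P(type-O child):
  BO × AO: posterior weight 1; P(next child type AB) = 1/4.
Weighted sum = 1/4.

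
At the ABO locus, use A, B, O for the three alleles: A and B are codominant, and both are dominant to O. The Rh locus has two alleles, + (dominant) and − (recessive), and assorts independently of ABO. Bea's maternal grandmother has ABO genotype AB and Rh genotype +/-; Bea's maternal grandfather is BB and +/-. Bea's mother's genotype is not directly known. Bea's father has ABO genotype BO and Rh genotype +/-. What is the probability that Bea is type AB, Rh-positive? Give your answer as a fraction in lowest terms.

3/32

Bea's mother's ABO genotype from AB × BB: 1/2 AB, 1/2 BB.
Crossing each possibility with the father BO and summing P(type AB): 1/2·1/4 + 1/2·0 = 1/8.
Similarly for Rh via the mother's Rh distribution: P(Rh+) = 3/4.
Independent loci: 1/8 × 3/4 = 3/32.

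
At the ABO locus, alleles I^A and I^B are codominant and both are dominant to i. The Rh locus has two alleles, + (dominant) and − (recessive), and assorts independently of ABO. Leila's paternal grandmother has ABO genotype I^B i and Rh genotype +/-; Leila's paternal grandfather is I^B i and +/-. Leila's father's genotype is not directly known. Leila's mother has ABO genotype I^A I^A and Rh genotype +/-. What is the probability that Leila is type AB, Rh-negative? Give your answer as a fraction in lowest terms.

Leila's father's ABO genotype from I^B i × I^B i: 1/4 I^B I^B, 1/2 I^B i, 1/4 i i.
Crossing each possibility with the mother I^A I^A and summing P(type AB): 1/4·1 + 1/2·1/2 + 1/4·0 = 1/2.
Similarly for Rh via the father's Rh distribution: P(Rh-) = 1/4.
Independent loci: 1/2 × 1/4 = 1/8.

1/8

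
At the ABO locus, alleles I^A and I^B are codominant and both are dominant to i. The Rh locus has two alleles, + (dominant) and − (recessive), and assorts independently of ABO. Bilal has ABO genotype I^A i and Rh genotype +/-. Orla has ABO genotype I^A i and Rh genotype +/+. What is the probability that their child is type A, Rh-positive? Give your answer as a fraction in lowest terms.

ABO cross I^A i × I^A i → offspring phenotypes: 1/4 O, 3/4 A.
Rh cross +/- × +/+ → 1 Rh+.
Independent loci: P(type A, Rh-positive) = 3/4 × 1 = 3/4.

3/4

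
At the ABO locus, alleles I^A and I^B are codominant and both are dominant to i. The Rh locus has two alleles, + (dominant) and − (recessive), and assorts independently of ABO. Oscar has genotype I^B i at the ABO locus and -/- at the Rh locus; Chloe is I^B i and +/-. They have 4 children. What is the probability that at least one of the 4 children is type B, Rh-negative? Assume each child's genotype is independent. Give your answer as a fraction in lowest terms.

ABO cross I^B i × I^B i → 1/4 O, 3/4 B.
Rh cross -/- × +/- → 1/2 Rh+, 1/2 Rh-; so P(type B, Rh-negative) = 3/4 × 1/2 = 3/8 per child.
P(none) = (5/8)^4 = 625/4096; P(at least one) = 1 − 625/4096 = 3471/4096.

3471/4096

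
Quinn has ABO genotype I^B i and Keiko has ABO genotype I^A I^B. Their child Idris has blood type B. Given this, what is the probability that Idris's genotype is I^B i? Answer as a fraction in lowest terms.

Cross I^B i × I^A I^B → 1/4 I^A I^B, 1/4 I^A i, 1/4 I^B I^B, 1/4 I^B i.
Type-B genotypes among offspring: I^B I^B (1/4), I^B i (1/4); total 1/2.
P(I^B i | type B) = (1/4) / (1/2) = 1/2.

1/2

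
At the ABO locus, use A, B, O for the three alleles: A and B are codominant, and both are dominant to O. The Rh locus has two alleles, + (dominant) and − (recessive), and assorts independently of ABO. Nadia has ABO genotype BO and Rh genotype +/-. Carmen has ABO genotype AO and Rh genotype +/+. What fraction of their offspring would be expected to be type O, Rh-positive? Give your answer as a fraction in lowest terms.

ABO cross BO × AO → offspring phenotypes: 1/4 O, 1/4 A, 1/4 B, 1/4 AB.
Rh cross +/- × +/+ → 1 Rh+.
Independent loci: P(type O, Rh-positive) = 1/4 × 1 = 1/4.

1/4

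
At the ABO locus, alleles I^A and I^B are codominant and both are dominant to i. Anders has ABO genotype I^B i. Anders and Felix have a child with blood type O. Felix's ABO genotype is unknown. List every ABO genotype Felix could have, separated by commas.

For each candidate genotype of Felix, check whether crossing it with I^B i can produce every observed child phenotype.
  I^A I^A → possible child types {A, AB} ✗
  I^A I^B → possible child types {A, B, AB} ✗
  I^A i → possible child types {O, A, B, AB} ✓
  I^B I^B → possible child types {B} ✗
  I^B i → possible child types {O, B} ✓
  i i → possible child types {O, B} ✓

I^A i, I^B i, i i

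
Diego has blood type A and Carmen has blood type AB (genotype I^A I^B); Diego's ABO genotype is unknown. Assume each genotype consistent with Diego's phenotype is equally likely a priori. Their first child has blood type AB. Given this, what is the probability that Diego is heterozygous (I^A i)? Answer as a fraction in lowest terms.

Possible genotypes: Diego ∈ {I^A I^A, I^A i}; Carmen ∈ {I^A I^B}.
Weight each parental genotype pair by prior × P(type-AB child):
  I^A I^A × I^A I^B: posterior weight 2/3.
  I^A i × I^A I^B: posterior weight 1/3.
Sum the posterior weight over pairs where Diego is I^A i: 1/3.

1/3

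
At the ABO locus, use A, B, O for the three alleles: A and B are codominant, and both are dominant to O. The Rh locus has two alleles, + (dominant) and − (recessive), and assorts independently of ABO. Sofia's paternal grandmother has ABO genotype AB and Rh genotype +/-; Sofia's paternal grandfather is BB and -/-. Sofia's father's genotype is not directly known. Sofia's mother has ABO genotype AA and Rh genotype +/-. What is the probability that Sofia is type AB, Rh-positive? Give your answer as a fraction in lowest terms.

Sofia's father's ABO genotype from AB × BB: 1/2 AB, 1/2 BB.
Crossing each possibility with the mother AA and summing P(type AB): 1/2·1/2 + 1/2·1 = 3/4.
Similarly for Rh via the father's Rh distribution: P(Rh+) = 5/8.
Independent loci: 3/4 × 5/8 = 15/32.

15/32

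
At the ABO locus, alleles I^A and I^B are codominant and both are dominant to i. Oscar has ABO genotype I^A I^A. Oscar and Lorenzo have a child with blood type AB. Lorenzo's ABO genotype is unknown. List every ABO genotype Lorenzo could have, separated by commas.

I^A I^B, I^B I^B, I^B i

For each candidate genotype of Lorenzo, check whether crossing it with I^A I^A can produce every observed child phenotype.
  I^A I^A → possible child types {A} ✗
  I^A I^B → possible child types {A, AB} ✓
  I^A i → possible child types {A} ✗
  I^B I^B → possible child types {AB} ✓
  I^B i → possible child types {A, AB} ✓
  i i → possible child types {A} ✗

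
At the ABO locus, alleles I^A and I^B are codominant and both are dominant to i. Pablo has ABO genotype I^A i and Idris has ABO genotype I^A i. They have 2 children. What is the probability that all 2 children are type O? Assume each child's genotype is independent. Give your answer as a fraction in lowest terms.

1/16

ABO cross I^A i × I^A i → 1/4 O, 3/4 A.
So P(type O) = 1/4 per child.
All 2 independent: (1/4)^2 = 1/16.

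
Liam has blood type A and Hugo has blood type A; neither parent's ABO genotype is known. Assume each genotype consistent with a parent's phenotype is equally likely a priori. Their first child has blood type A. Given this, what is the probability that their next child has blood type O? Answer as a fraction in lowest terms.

Possible genotypes: Liam ∈ {AA, AO}; Hugo ∈ {AA, AO}.
Weight each parental genotype pair by prior × P(type-A child):
  AA × AA: posterior weight 4/15; P(next child type O) = 0.
  AA × AO: posterior weight 4/15; P(next child type O) = 0.
  AO × AA: posterior weight 4/15; P(next child type O) = 0.
  AO × AO: posterior weight 1/5; P(next child type O) = 1/4.
Weighted sum = 1/20.

1/20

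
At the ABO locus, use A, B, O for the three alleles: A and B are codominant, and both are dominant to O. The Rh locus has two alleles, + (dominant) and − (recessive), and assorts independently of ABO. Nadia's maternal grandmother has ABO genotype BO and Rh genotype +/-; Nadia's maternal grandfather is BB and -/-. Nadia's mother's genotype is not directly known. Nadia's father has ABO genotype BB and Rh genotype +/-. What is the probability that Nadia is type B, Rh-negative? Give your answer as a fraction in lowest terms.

3/8

Nadia's mother's ABO genotype from BO × BB: 1/2 BB, 1/2 BO.
Crossing each possibility with the father BB and summing P(type B): 1/2·1 + 1/2·1 = 1.
Similarly for Rh via the mother's Rh distribution: P(Rh-) = 3/8.
Independent loci: 1 × 3/8 = 3/8.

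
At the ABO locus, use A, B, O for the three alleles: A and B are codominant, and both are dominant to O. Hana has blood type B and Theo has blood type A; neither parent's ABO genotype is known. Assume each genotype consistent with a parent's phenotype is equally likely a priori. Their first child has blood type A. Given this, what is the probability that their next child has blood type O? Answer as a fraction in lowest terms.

Possible genotypes: Hana ∈ {BB, BO}; Theo ∈ {AA, AO}.
Weight each parental genotype pair by prior × P(type-A child):
  BO × AA: posterior weight 2/3; P(next child type O) = 0.
  BO × AO: posterior weight 1/3; P(next child type O) = 1/4.
Weighted sum = 1/12.

1/12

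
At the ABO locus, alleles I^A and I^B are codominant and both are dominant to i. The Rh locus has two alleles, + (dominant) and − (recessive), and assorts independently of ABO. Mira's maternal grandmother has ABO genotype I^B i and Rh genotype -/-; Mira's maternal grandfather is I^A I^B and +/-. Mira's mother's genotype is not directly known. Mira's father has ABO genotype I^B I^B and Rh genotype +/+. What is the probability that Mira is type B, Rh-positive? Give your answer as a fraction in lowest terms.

Mira's mother's ABO genotype from I^B i × I^A I^B: 1/4 I^A I^B, 1/4 I^A i, 1/4 I^B I^B, 1/4 I^B i.
Crossing each possibility with the father I^B I^B and summing P(type B): 1/4·1/2 + 1/4·1/2 + 1/4·1 + 1/4·1 = 3/4.
Similarly for Rh via the mother's Rh distribution: P(Rh+) = 1.
Independent loci: 3/4 × 1 = 3/4.

3/4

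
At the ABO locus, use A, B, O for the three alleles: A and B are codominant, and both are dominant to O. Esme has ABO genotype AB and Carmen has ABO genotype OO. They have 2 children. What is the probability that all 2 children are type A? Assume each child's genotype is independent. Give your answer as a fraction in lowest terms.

1/4

ABO cross AB × OO → 1/2 A, 1/2 B.
So P(type A) = 1/2 per child.
All 2 independent: (1/2)^2 = 1/4.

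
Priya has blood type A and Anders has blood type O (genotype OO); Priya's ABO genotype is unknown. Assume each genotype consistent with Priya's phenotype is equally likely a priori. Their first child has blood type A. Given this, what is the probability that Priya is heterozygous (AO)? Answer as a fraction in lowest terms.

1/3

Possible genotypes: Priya ∈ {AA, AO}; Anders ∈ {OO}.
Weight each parental genotype pair by prior × P(type-A child):
  AA × OO: posterior weight 2/3.
  AO × OO: posterior weight 1/3.
Sum the posterior weight over pairs where Priya is AO: 1/3.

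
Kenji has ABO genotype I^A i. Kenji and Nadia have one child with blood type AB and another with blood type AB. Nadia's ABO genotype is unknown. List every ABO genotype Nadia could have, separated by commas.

I^A I^B, I^B I^B, I^B i

For each candidate genotype of Nadia, check whether crossing it with I^A i can produce every observed child phenotype.
  I^A I^A → possible child types {A} ✗
  I^A I^B → possible child types {A, B, AB} ✓
  I^A i → possible child types {O, A} ✗
  I^B I^B → possible child types {B, AB} ✓
  I^B i → possible child types {O, A, B, AB} ✓
  i i → possible child types {O, A} ✗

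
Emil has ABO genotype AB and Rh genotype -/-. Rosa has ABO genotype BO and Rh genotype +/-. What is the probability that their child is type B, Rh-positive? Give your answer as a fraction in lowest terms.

ABO cross AB × BO → offspring phenotypes: 1/4 A, 1/2 B, 1/4 AB.
Rh cross -/- × +/- → 1/2 Rh+, 1/2 Rh-.
Independent loci: P(type B, Rh-positive) = 1/2 × 1/2 = 1/4.

1/4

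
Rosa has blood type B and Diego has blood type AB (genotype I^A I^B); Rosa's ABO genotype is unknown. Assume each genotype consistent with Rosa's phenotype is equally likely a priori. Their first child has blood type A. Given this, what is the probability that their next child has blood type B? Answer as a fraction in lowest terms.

1/2

Possible genotypes: Rosa ∈ {I^B I^B, I^B i}; Diego ∈ {I^A I^B}.
Weight each parental genotype pair by prior × P(type-A child):
  I^B i × I^A I^B: posterior weight 1; P(next child type B) = 1/2.
Weighted sum = 1/2.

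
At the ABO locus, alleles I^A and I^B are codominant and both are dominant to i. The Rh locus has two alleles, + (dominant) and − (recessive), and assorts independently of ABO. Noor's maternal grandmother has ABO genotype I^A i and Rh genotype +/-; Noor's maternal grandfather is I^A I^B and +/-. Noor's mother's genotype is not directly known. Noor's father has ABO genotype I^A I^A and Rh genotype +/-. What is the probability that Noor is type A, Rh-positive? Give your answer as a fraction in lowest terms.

9/16

Noor's mother's ABO genotype from I^A i × I^A I^B: 1/4 I^A I^A, 1/4 I^A I^B, 1/4 I^A i, 1/4 I^B i.
Crossing each possibility with the father I^A I^A and summing P(type A): 1/4·1 + 1/4·1/2 + 1/4·1 + 1/4·1/2 = 3/4.
Similarly for Rh via the mother's Rh distribution: P(Rh+) = 3/4.
Independent loci: 3/4 × 3/4 = 9/16.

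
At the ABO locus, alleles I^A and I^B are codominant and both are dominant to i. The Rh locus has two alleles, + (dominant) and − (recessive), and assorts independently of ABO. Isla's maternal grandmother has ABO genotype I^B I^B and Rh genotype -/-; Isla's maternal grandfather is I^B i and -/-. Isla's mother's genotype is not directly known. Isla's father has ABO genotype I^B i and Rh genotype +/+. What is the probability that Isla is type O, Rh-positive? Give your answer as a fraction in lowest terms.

1/8

Isla's mother's ABO genotype from I^B I^B × I^B i: 1/2 I^B I^B, 1/2 I^B i.
Crossing each possibility with the father I^B i and summing P(type O): 1/2·0 + 1/2·1/4 = 1/8.
Similarly for Rh via the mother's Rh distribution: P(Rh+) = 1.
Independent loci: 1/8 × 1 = 1/8.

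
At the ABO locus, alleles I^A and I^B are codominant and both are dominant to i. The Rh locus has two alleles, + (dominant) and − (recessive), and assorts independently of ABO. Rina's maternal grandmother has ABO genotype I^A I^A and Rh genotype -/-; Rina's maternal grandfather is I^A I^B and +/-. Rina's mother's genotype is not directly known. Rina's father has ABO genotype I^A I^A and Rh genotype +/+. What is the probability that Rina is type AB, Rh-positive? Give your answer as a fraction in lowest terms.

Rina's mother's ABO genotype from I^A I^A × I^A I^B: 1/2 I^A I^A, 1/2 I^A I^B.
Crossing each possibility with the father I^A I^A and summing P(type AB): 1/2·0 + 1/2·1/2 = 1/4.
Similarly for Rh via the mother's Rh distribution: P(Rh+) = 1.
Independent loci: 1/4 × 1 = 1/4.

1/4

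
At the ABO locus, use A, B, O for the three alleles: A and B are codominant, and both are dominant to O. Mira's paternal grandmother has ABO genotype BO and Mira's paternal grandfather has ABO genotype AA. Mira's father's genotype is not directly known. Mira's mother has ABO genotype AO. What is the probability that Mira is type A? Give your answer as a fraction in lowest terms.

Mira's father's ABO genotype from BO × AA: 1/2 AB, 1/2 AO.
Crossing each possibility with the mother AO and summing P(type A): 1/2·1/2 + 1/2·3/4 = 5/8.

5/8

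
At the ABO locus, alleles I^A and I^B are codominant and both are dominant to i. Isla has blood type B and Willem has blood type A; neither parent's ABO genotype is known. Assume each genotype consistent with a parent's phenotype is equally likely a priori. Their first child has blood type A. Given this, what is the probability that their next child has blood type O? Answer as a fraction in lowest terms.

1/12

Possible genotypes: Isla ∈ {I^B I^B, I^B i}; Willem ∈ {I^A I^A, I^A i}.
Weight each parental genotype pair by prior × P(type-A child):
  I^B i × I^A I^A: posterior weight 2/3; P(next child type O) = 0.
  I^B i × I^A i: posterior weight 1/3; P(next child type O) = 1/4.
Weighted sum = 1/12.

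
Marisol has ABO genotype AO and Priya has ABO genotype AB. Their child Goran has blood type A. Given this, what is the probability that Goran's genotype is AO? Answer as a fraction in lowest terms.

Cross AO × AB → 1/4 AA, 1/4 AB, 1/4 AO, 1/4 BO.
Type-A genotypes among offspring: AA (1/4), AO (1/4); total 1/2.
P(AO | type A) = (1/4) / (1/2) = 1/2.

1/2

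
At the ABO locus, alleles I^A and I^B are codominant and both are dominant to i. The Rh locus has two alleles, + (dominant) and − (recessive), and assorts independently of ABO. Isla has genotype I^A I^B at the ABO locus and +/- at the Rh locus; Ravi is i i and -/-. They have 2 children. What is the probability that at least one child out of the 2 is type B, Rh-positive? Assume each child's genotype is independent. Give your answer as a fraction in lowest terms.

ABO cross I^A I^B × i i → 1/2 A, 1/2 B.
Rh cross +/- × -/- → 1/2 Rh+, 1/2 Rh-; so P(type B, Rh-positive) = 1/2 × 1/2 = 1/4 per child.
P(none) = (3/4)^2 = 9/16; P(at least one) = 1 − 9/16 = 7/16.

7/16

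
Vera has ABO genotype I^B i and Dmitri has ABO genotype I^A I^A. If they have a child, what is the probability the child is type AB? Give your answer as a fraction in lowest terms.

ABO cross I^B i × I^A I^A → offspring phenotypes: 1/2 A, 1/2 AB.
So P(type AB) = 1/2.

1/2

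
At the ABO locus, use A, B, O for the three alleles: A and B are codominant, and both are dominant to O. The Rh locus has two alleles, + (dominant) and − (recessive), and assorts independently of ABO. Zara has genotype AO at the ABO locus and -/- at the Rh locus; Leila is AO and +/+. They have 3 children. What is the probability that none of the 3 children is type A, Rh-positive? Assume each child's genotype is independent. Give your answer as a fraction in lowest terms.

1/64

ABO cross AO × AO → 1/4 O, 3/4 A.
Rh cross -/- × +/+ → 1 Rh+; so P(type A, Rh-positive) = 3/4 × 1 = 3/4 per child.
P(not type A, Rh-positive) = 1/4 for one child; (1/4)^3 = 1/64.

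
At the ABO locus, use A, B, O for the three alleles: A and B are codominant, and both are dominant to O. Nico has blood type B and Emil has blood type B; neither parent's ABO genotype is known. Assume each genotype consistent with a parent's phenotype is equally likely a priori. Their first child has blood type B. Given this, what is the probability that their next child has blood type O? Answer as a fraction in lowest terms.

Possible genotypes: Nico ∈ {BB, BO}; Emil ∈ {BB, BO}.
Weight each parental genotype pair by prior × P(type-B child):
  BB × BB: posterior weight 4/15; P(next child type O) = 0.
  BB × BO: posterior weight 4/15; P(next child type O) = 0.
  BO × BB: posterior weight 4/15; P(next child type O) = 0.
  BO × BO: posterior weight 1/5; P(next child type O) = 1/4.
Weighted sum = 1/20.

1/20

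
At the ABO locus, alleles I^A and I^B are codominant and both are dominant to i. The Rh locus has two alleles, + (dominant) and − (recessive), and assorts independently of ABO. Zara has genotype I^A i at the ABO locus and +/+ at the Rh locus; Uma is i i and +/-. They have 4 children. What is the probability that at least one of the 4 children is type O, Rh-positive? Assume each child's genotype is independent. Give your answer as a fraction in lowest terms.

ABO cross I^A i × i i → 1/2 O, 1/2 A.
Rh cross +/+ × +/- → 1 Rh+; so P(type O, Rh-positive) = 1/2 × 1 = 1/2 per child.
P(none) = (1/2)^4 = 1/16; P(at least one) = 1 − 1/16 = 15/16.

15/16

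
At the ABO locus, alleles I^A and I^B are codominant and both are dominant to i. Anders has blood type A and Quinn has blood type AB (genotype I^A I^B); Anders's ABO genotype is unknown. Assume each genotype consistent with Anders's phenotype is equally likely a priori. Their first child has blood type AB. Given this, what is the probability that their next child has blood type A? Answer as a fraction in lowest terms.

Possible genotypes: Anders ∈ {I^A I^A, I^A i}; Quinn ∈ {I^A I^B}.
Weight each parental genotype pair by prior × P(type-AB child):
  I^A I^A × I^A I^B: posterior weight 2/3; P(next child type A) = 1/2.
  I^A i × I^A I^B: posterior weight 1/3; P(next child type A) = 1/2.
Weighted sum = 1/2.

1/2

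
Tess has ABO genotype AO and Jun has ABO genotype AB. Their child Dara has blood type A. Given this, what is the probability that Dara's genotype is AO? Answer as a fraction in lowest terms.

Cross AO × AB → 1/4 AA, 1/4 AB, 1/4 AO, 1/4 BO.
Type-A genotypes among offspring: AA (1/4), AO (1/4); total 1/2.
P(AO | type A) = (1/4) / (1/2) = 1/2.

1/2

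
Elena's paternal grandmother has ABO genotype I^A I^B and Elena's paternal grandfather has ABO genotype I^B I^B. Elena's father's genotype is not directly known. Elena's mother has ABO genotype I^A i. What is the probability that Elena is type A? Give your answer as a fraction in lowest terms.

1/4

Elena's father's ABO genotype from I^A I^B × I^B I^B: 1/2 I^A I^B, 1/2 I^B I^B.
Crossing each possibility with the mother I^A i and summing P(type A): 1/2·1/2 + 1/2·0 = 1/4.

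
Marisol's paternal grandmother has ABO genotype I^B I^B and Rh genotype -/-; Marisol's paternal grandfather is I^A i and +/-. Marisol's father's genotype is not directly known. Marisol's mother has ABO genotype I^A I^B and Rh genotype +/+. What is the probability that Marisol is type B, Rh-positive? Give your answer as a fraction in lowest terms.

Marisol's father's ABO genotype from I^B I^B × I^A i: 1/2 I^A I^B, 1/2 I^B i.
Crossing each possibility with the mother I^A I^B and summing P(type B): 1/2·1/4 + 1/2·1/2 = 3/8.
Similarly for Rh via the father's Rh distribution: P(Rh+) = 1.
Independent loci: 3/8 × 1 = 3/8.

3/8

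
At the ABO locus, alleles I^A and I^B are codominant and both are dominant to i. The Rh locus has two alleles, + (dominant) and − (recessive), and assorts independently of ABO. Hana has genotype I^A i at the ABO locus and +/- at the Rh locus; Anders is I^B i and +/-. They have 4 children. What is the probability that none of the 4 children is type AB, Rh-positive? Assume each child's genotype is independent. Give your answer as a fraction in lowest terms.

ABO cross I^A i × I^B i → 1/4 O, 1/4 A, 1/4 B, 1/4 AB.
Rh cross +/- × +/- → 3/4 Rh+, 1/4 Rh-; so P(type AB, Rh-positive) = 1/4 × 3/4 = 3/16 per child.
P(not type AB, Rh-positive) = 13/16 for one child; (13/16)^4 = 28561/65536.

28561/65536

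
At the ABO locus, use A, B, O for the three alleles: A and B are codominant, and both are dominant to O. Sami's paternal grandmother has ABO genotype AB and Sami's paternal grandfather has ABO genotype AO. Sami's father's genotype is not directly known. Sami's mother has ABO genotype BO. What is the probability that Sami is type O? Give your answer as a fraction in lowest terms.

Sami's father's ABO genotype from AB × AO: 1/4 AA, 1/4 AB, 1/4 AO, 1/4 BO.
Crossing each possibility with the mother BO and summing P(type O): 1/4·0 + 1/4·0 + 1/4·1/4 + 1/4·1/4 = 1/8.

1/8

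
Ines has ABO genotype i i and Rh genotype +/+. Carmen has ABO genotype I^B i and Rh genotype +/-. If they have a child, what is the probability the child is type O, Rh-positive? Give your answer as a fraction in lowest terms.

ABO cross i i × I^B i → offspring phenotypes: 1/2 O, 1/2 B.
Rh cross +/+ × +/- → 1 Rh+.
Independent loci: P(type O, Rh-positive) = 1/2 × 1 = 1/2.

1/2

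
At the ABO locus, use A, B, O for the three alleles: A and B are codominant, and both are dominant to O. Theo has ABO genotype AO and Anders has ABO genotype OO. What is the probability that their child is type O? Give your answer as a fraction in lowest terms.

ABO cross AO × OO → offspring phenotypes: 1/2 O, 1/2 A.
So P(type O) = 1/2.

1/2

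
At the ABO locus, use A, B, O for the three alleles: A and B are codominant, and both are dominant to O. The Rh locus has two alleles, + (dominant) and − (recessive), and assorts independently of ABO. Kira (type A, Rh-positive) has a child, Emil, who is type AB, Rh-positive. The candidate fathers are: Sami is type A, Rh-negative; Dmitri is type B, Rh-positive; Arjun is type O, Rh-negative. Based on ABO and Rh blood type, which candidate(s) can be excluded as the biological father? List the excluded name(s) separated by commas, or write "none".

Sami, Arjun

A candidate is excluded only if no genotype consistent with his phenotype could produce a type AB, Rh-positive child with a type A, Rh-positive mother.
Sami (type A, Rh-): no genotype consistent with that phenotype can produce a type-AB Rh+ child with a type-A mother.
Arjun (type O, Rh-): no genotype consistent with that phenotype can produce a type-AB Rh+ child with a type-A mother.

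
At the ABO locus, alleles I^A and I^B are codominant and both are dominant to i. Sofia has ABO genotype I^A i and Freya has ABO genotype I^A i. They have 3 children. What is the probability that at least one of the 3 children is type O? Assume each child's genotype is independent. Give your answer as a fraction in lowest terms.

37/64

ABO cross I^A i × I^A i → 1/4 O, 3/4 A.
So P(type O) = 1/4 per child.
P(none) = (3/4)^3 = 27/64; P(at least one) = 1 − 27/64 = 37/64.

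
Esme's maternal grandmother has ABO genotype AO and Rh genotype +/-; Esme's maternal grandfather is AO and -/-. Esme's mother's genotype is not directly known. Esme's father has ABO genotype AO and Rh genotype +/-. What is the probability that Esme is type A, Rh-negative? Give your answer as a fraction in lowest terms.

9/32

Esme's mother's ABO genotype from AO × AO: 1/4 AA, 1/2 AO, 1/4 OO.
Crossing each possibility with the father AO and summing P(type A): 1/4·1 + 1/2·3/4 + 1/4·1/2 = 3/4.
Similarly for Rh via the mother's Rh distribution: P(Rh-) = 3/8.
Independent loci: 3/4 × 3/8 = 9/32.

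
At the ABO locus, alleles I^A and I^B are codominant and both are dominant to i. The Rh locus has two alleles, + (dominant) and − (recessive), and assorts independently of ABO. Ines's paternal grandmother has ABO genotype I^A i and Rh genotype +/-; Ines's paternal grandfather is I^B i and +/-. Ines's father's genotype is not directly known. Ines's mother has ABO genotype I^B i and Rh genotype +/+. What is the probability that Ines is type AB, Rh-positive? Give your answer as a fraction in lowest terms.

Ines's father's ABO genotype from I^A i × I^B i: 1/4 I^A I^B, 1/4 I^A i, 1/4 I^B i, 1/4 i i.
Crossing each possibility with the mother I^B i and summing P(type AB): 1/4·1/4 + 1/4·1/4 + 1/4·0 + 1/4·0 = 1/8.
Similarly for Rh via the father's Rh distribution: P(Rh+) = 1.
Independent loci: 1/8 × 1 = 1/8.

1/8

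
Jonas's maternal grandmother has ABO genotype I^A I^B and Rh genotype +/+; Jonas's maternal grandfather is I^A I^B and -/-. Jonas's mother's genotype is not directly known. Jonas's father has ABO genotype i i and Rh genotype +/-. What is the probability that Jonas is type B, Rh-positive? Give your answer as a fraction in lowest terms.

Jonas's mother's ABO genotype from I^A I^B × I^A I^B: 1/4 I^A I^A, 1/2 I^A I^B, 1/4 I^B I^B.
Crossing each possibility with the father i i and summing P(type B): 1/4·0 + 1/2·1/2 + 1/4·1 = 1/2.
Similarly for Rh via the mother's Rh distribution: P(Rh+) = 3/4.
Independent loci: 1/2 × 3/4 = 3/8.

3/8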